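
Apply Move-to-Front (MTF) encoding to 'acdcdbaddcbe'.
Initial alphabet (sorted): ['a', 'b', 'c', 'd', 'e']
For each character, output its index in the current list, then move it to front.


MTF encoding:
'a': index 0 in ['a', 'b', 'c', 'd', 'e'] -> ['a', 'b', 'c', 'd', 'e']
'c': index 2 in ['a', 'b', 'c', 'd', 'e'] -> ['c', 'a', 'b', 'd', 'e']
'd': index 3 in ['c', 'a', 'b', 'd', 'e'] -> ['d', 'c', 'a', 'b', 'e']
'c': index 1 in ['d', 'c', 'a', 'b', 'e'] -> ['c', 'd', 'a', 'b', 'e']
'd': index 1 in ['c', 'd', 'a', 'b', 'e'] -> ['d', 'c', 'a', 'b', 'e']
'b': index 3 in ['d', 'c', 'a', 'b', 'e'] -> ['b', 'd', 'c', 'a', 'e']
'a': index 3 in ['b', 'd', 'c', 'a', 'e'] -> ['a', 'b', 'd', 'c', 'e']
'd': index 2 in ['a', 'b', 'd', 'c', 'e'] -> ['d', 'a', 'b', 'c', 'e']
'd': index 0 in ['d', 'a', 'b', 'c', 'e'] -> ['d', 'a', 'b', 'c', 'e']
'c': index 3 in ['d', 'a', 'b', 'c', 'e'] -> ['c', 'd', 'a', 'b', 'e']
'b': index 3 in ['c', 'd', 'a', 'b', 'e'] -> ['b', 'c', 'd', 'a', 'e']
'e': index 4 in ['b', 'c', 'd', 'a', 'e'] -> ['e', 'b', 'c', 'd', 'a']


Output: [0, 2, 3, 1, 1, 3, 3, 2, 0, 3, 3, 4]


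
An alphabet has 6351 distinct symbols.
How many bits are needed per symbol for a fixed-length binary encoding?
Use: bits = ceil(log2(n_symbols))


log2(6351) = 12.6328
Bracket: 2^12 = 4096 < 6351 <= 2^13 = 8192
So ceil(log2(6351)) = 13

bits = ceil(log2(6351)) = ceil(12.6328) = 13 bits


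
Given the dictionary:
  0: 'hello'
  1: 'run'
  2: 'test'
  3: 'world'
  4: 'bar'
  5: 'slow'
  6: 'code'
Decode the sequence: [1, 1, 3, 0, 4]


Look up each index in the dictionary:
  1 -> 'run'
  1 -> 'run'
  3 -> 'world'
  0 -> 'hello'
  4 -> 'bar'

Decoded: "run run world hello bar"


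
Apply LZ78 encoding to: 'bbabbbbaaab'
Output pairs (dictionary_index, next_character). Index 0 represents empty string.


LZ78 encoding steps:
Dictionary: {0: ''}
Step 1: w='' (idx 0), next='b' -> output (0, 'b'), add 'b' as idx 1
Step 2: w='b' (idx 1), next='a' -> output (1, 'a'), add 'ba' as idx 2
Step 3: w='b' (idx 1), next='b' -> output (1, 'b'), add 'bb' as idx 3
Step 4: w='bb' (idx 3), next='a' -> output (3, 'a'), add 'bba' as idx 4
Step 5: w='' (idx 0), next='a' -> output (0, 'a'), add 'a' as idx 5
Step 6: w='a' (idx 5), next='b' -> output (5, 'b'), add 'ab' as idx 6


Encoded: [(0, 'b'), (1, 'a'), (1, 'b'), (3, 'a'), (0, 'a'), (5, 'b')]


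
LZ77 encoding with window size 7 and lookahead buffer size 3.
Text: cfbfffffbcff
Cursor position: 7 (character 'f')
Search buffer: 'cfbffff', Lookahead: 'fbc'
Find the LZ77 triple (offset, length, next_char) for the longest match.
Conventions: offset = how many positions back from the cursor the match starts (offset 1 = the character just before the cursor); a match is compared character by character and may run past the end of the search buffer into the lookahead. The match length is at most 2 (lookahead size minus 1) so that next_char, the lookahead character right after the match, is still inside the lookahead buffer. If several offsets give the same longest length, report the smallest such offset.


Try each offset into the search buffer:
  offset=1 (pos 6, char 'f'): match length 1
  offset=2 (pos 5, char 'f'): match length 1
  offset=3 (pos 4, char 'f'): match length 1
  offset=4 (pos 3, char 'f'): match length 1
  offset=5 (pos 2, char 'b'): match length 0
  offset=6 (pos 1, char 'f'): match length 2
  offset=7 (pos 0, char 'c'): match length 0
Longest match has length 2 at offset 6.
next_char = character at position 7 + 2 = 9 -> 'c'

Best match: offset=6, length=2 (matching 'fb' starting at position 1)
LZ77 triple: (6, 2, 'c')


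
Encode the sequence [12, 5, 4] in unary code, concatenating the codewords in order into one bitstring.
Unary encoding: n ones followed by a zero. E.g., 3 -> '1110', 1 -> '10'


Encode each number as n ones followed by a terminating 0:
  12 -> 1111111111110 (13 bits)
  5 -> 111110 (6 bits)
  4 -> 11110 (5 bits)
Total length = 13 + 6 + 5 = 24 bits.

Unary([12, 5, 4]) = 111111111111011111011110 (24 bits)


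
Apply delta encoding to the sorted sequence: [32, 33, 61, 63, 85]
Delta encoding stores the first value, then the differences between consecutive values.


First value: 32
Deltas:
  33 - 32 = 1
  61 - 33 = 28
  63 - 61 = 2
  85 - 63 = 22


Delta encoded: [32, 1, 28, 2, 22]


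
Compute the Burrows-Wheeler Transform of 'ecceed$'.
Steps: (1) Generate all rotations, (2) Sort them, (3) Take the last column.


Rotations (sorted):
  0: $ecceed -> last char: d
  1: cceed$e -> last char: e
  2: ceed$ec -> last char: c
  3: d$eccee -> last char: e
  4: ecceed$ -> last char: $
  5: ed$ecce -> last char: e
  6: eed$ecc -> last char: c


BWT = dece$ec


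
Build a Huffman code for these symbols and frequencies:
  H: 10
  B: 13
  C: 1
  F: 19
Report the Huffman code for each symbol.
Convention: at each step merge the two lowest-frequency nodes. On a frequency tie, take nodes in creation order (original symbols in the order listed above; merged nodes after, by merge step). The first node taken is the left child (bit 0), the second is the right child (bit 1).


Huffman tree construction:
Step 1: Merge C(1) + H(10) = 11
Step 2: Merge (C+H)(11) + B(13) = 24
Step 3: Merge F(19) + ((C+H)+B)(24) = 43
Read each symbol's code off the tree from the root (left child = 0, right child = 1).

Codes:
  H: 101 (length 3)
  B: 11 (length 2)
  C: 100 (length 3)
  F: 0 (length 1)
Average code length: 78/43 = 1.8140 bits/symbol


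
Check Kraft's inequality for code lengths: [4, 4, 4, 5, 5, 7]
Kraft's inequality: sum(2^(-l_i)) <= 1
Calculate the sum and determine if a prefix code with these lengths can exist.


Sum = 2^(-4) + 2^(-4) + 2^(-4) + 2^(-5) + 2^(-5) + 2^(-7)
    = 0.0625 + 0.0625 + 0.0625 + 0.03125 + 0.03125 + 0.0078125
    = 33/128 = 0.2578125
Since 0.2578125 <= 1, Kraft's inequality IS satisfied.
A prefix code with these lengths CAN exist.

Kraft sum = 0.2578125. Satisfied.


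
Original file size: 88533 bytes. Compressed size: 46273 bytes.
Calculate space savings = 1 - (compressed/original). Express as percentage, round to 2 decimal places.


ratio = compressed/original = 46273/88533 = 0.522664
savings = 1 - ratio = 1 - 0.522664 = 0.477336
as a percentage: 0.477336 * 100 = 47.73%

Space savings = 1 - 46273/88533 = 47.73%


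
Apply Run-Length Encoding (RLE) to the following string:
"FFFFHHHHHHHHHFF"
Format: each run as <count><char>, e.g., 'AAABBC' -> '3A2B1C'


Scanning runs left to right:
  i=0: run of 'F' x 4 -> '4F'
  i=4: run of 'H' x 9 -> '9H'
  i=13: run of 'F' x 2 -> '2F'

RLE = 4F9H2F


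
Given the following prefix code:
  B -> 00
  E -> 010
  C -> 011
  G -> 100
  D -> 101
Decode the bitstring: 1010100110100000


Decoding step by step:
Bits 101 -> D
Bits 010 -> E
Bits 011 -> C
Bits 010 -> E
Bits 00 -> B
Bits 00 -> B


Decoded message: DECEBB


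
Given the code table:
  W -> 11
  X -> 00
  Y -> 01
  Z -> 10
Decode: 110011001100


Decoding:
11 -> W
00 -> X
11 -> W
00 -> X
11 -> W
00 -> X


Result: WXWXWX


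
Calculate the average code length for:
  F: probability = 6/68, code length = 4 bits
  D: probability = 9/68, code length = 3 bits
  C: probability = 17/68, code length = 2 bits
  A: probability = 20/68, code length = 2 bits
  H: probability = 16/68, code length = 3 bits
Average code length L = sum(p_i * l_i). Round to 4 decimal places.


Weighted contributions p_i * l_i:
  F: (6/68) * 4 = 24/68
  D: (9/68) * 3 = 27/68
  C: (17/68) * 2 = 34/68
  A: (20/68) * 2 = 40/68
  H: (16/68) * 3 = 48/68
Sum = (24 + 27 + 34 + 40 + 48)/68 = 173/68

L = 173/68 = 2.5441 bits/symbol


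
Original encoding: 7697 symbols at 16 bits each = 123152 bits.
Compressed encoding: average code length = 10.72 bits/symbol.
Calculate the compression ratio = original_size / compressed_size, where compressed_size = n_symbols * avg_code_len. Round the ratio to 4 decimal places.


original_size = n_symbols * orig_bits = 7697 * 16 = 123152 bits
compressed_size = n_symbols * avg_code_len = 7697 * 10.72 = 82511.84 bits
ratio = original_size / compressed_size = 123152 / 82511.84 = 1.4925

Compression ratio = 1.4925


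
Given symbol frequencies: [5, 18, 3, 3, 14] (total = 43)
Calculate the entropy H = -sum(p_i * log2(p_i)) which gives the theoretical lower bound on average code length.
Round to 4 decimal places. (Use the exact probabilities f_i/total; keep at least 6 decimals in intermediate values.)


Per-symbol terms -p_i * log2(p_i) with p_i = f_i/43:
  p = 5/43 = 0.116279: log2(p) = -3.104337, -p*log2(p) = 0.360969
  p = 18/43 = 0.418605: log2(p) = -1.256340, -p*log2(p) = 0.525910
  p = 3/43 = 0.069767: log2(p) = -3.841302, -p*log2(p) = 0.267998
  p = 3/43 = 0.069767: log2(p) = -3.841302, -p*log2(p) = 0.267998
  p = 14/43 = 0.325581: log2(p) = -1.618910, -p*log2(p) = 0.527087
H = 0.360969 + 0.525910 + 0.267998 + 0.267998 + 0.527087 = 1.949962

H = 1.95 bits/symbol


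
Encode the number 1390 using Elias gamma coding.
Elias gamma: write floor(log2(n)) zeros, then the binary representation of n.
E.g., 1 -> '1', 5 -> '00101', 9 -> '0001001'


num_bits = floor(log2(1390)) + 1 = 11
leading_zeros = num_bits - 1 = 10
binary(1390) = 10101101110

Elias gamma(1390) = '0000000000' + '10101101110' = 000000000010101101110 (21 bits)


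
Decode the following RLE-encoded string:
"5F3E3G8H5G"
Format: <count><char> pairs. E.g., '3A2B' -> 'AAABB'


Expanding each <count><char> pair:
  5F -> 'FFFFF'
  3E -> 'EEE'
  3G -> 'GGG'
  8H -> 'HHHHHHHH'
  5G -> 'GGGGG'

Decoded = FFFFFEEEGGGHHHHHHHHGGGGG


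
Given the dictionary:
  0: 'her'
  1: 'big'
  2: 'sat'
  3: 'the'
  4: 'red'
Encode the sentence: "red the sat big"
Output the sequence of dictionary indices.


Look up each word in the dictionary:
  'red' -> 4
  'the' -> 3
  'sat' -> 2
  'big' -> 1

Encoded: [4, 3, 2, 1]


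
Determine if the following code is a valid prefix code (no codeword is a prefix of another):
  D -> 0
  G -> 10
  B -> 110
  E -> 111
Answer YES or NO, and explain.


Checking each pair (does one codeword prefix another?):
  D='0' vs G='10': no prefix
  D='0' vs B='110': no prefix
  D='0' vs E='111': no prefix
  G='10' vs D='0': no prefix
  G='10' vs B='110': no prefix
  G='10' vs E='111': no prefix
  B='110' vs D='0': no prefix
  B='110' vs G='10': no prefix
  B='110' vs E='111': no prefix
  E='111' vs D='0': no prefix
  E='111' vs G='10': no prefix
  E='111' vs B='110': no prefix
No violation found over all pairs.

YES -- this is a valid prefix code. No codeword is a prefix of any other codeword.


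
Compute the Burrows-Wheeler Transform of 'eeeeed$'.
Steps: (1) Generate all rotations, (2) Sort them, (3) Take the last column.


Rotations (sorted):
  0: $eeeeed -> last char: d
  1: d$eeeee -> last char: e
  2: ed$eeee -> last char: e
  3: eed$eee -> last char: e
  4: eeed$ee -> last char: e
  5: eeeed$e -> last char: e
  6: eeeeed$ -> last char: $


BWT = deeeee$


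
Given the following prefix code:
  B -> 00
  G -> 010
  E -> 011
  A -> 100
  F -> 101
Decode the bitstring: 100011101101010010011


Decoding step by step:
Bits 100 -> A
Bits 011 -> E
Bits 101 -> F
Bits 101 -> F
Bits 010 -> G
Bits 010 -> G
Bits 011 -> E


Decoded message: AEFFGGE


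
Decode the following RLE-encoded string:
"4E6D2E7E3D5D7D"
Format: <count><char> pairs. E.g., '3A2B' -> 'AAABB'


Expanding each <count><char> pair:
  4E -> 'EEEE'
  6D -> 'DDDDDD'
  2E -> 'EE'
  7E -> 'EEEEEEE'
  3D -> 'DDD'
  5D -> 'DDDDD'
  7D -> 'DDDDDDD'

Decoded = EEEEDDDDDDEEEEEEEEEDDDDDDDDDDDDDDD


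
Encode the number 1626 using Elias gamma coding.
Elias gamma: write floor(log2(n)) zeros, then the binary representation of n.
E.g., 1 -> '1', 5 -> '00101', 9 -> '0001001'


num_bits = floor(log2(1626)) + 1 = 11
leading_zeros = num_bits - 1 = 10
binary(1626) = 11001011010

Elias gamma(1626) = '0000000000' + '11001011010' = 000000000011001011010 (21 bits)


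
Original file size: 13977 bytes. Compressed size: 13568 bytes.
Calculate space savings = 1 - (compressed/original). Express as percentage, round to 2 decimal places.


ratio = compressed/original = 13568/13977 = 0.970738
savings = 1 - ratio = 1 - 0.970738 = 0.029262
as a percentage: 0.029262 * 100 = 2.93%

Space savings = 1 - 13568/13977 = 2.93%


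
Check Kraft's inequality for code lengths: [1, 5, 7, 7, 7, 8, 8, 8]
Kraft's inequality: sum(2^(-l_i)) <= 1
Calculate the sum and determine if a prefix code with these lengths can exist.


Sum = 2^(-1) + 2^(-5) + 2^(-7) + 2^(-7) + 2^(-7) + 2^(-8) + 2^(-8) + 2^(-8)
    = 0.5 + 0.03125 + 0.0078125 + 0.0078125 + 0.0078125 + 0.00390625 + 0.00390625 + 0.00390625
    = 145/256 = 0.56640625
Since 0.56640625 <= 1, Kraft's inequality IS satisfied.
A prefix code with these lengths CAN exist.

Kraft sum = 0.56640625. Satisfied.


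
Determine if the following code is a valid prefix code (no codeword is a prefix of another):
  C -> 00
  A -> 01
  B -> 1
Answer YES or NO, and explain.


Checking each pair (does one codeword prefix another?):
  C='00' vs A='01': no prefix
  C='00' vs B='1': no prefix
  A='01' vs C='00': no prefix
  A='01' vs B='1': no prefix
  B='1' vs C='00': no prefix
  B='1' vs A='01': no prefix
No violation found over all pairs.

YES -- this is a valid prefix code. No codeword is a prefix of any other codeword.


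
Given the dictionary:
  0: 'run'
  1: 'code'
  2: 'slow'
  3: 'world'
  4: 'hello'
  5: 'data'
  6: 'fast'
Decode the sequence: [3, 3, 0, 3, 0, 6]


Look up each index in the dictionary:
  3 -> 'world'
  3 -> 'world'
  0 -> 'run'
  3 -> 'world'
  0 -> 'run'
  6 -> 'fast'

Decoded: "world world run world run fast"


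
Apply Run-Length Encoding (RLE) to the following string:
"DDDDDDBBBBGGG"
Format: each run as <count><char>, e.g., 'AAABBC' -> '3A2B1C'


Scanning runs left to right:
  i=0: run of 'D' x 6 -> '6D'
  i=6: run of 'B' x 4 -> '4B'
  i=10: run of 'G' x 3 -> '3G'

RLE = 6D4B3G


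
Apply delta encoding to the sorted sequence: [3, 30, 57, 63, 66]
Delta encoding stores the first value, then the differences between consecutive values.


First value: 3
Deltas:
  30 - 3 = 27
  57 - 30 = 27
  63 - 57 = 6
  66 - 63 = 3


Delta encoded: [3, 27, 27, 6, 3]


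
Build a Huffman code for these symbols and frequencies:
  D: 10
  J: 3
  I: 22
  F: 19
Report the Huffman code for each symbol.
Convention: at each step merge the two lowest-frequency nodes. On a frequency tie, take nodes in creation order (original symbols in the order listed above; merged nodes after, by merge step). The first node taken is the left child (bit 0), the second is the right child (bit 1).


Huffman tree construction:
Step 1: Merge J(3) + D(10) = 13
Step 2: Merge (J+D)(13) + F(19) = 32
Step 3: Merge I(22) + ((J+D)+F)(32) = 54
Read each symbol's code off the tree from the root (left child = 0, right child = 1).

Codes:
  D: 101 (length 3)
  J: 100 (length 3)
  I: 0 (length 1)
  F: 11 (length 2)
Average code length: 99/54 = 1.8333 bits/symbol


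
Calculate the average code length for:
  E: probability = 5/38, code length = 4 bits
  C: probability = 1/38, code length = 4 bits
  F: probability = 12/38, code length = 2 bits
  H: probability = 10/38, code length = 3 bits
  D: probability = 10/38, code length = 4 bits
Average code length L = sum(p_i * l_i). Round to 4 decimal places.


Weighted contributions p_i * l_i:
  E: (5/38) * 4 = 20/38
  C: (1/38) * 4 = 4/38
  F: (12/38) * 2 = 24/38
  H: (10/38) * 3 = 30/38
  D: (10/38) * 4 = 40/38
Sum = (20 + 4 + 24 + 30 + 40)/38 = 118/38

L = 118/38 = 3.1053 bits/symbol


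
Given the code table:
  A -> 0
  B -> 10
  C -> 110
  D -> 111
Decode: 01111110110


Decoding:
0 -> A
111 -> D
111 -> D
0 -> A
110 -> C


Result: ADDAC


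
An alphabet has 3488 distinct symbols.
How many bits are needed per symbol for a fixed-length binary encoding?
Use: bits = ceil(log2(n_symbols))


log2(3488) = 11.7682
Bracket: 2^11 = 2048 < 3488 <= 2^12 = 4096
So ceil(log2(3488)) = 12

bits = ceil(log2(3488)) = ceil(11.7682) = 12 bits


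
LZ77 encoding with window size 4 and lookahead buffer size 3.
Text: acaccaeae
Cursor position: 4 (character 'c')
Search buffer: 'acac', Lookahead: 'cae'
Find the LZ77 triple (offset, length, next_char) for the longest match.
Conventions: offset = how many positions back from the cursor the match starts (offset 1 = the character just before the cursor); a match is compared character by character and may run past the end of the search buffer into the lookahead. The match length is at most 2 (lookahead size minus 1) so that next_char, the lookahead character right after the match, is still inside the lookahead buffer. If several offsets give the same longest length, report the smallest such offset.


Try each offset into the search buffer:
  offset=1 (pos 3, char 'c'): match length 1
  offset=2 (pos 2, char 'a'): match length 0
  offset=3 (pos 1, char 'c'): match length 2
  offset=4 (pos 0, char 'a'): match length 0
Longest match has length 2 at offset 3.
next_char = character at position 4 + 2 = 6 -> 'e'

Best match: offset=3, length=2 (matching 'ca' starting at position 1)
LZ77 triple: (3, 2, 'e')


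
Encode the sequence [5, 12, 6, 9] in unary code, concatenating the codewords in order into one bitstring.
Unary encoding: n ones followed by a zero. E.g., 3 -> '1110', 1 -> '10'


Encode each number as n ones followed by a terminating 0:
  5 -> 111110 (6 bits)
  12 -> 1111111111110 (13 bits)
  6 -> 1111110 (7 bits)
  9 -> 1111111110 (10 bits)
Total length = 6 + 13 + 7 + 10 = 36 bits.

Unary([5, 12, 6, 9]) = 111110111111111111011111101111111110 (36 bits)


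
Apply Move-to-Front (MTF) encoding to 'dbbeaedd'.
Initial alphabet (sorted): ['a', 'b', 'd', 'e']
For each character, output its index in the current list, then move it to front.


MTF encoding:
'd': index 2 in ['a', 'b', 'd', 'e'] -> ['d', 'a', 'b', 'e']
'b': index 2 in ['d', 'a', 'b', 'e'] -> ['b', 'd', 'a', 'e']
'b': index 0 in ['b', 'd', 'a', 'e'] -> ['b', 'd', 'a', 'e']
'e': index 3 in ['b', 'd', 'a', 'e'] -> ['e', 'b', 'd', 'a']
'a': index 3 in ['e', 'b', 'd', 'a'] -> ['a', 'e', 'b', 'd']
'e': index 1 in ['a', 'e', 'b', 'd'] -> ['e', 'a', 'b', 'd']
'd': index 3 in ['e', 'a', 'b', 'd'] -> ['d', 'e', 'a', 'b']
'd': index 0 in ['d', 'e', 'a', 'b'] -> ['d', 'e', 'a', 'b']


Output: [2, 2, 0, 3, 3, 1, 3, 0]


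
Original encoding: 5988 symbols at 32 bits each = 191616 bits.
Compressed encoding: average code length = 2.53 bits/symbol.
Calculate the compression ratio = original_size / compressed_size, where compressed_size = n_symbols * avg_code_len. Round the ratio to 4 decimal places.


original_size = n_symbols * orig_bits = 5988 * 32 = 191616 bits
compressed_size = n_symbols * avg_code_len = 5988 * 2.53 = 15149.64 bits
ratio = original_size / compressed_size = 191616 / 15149.64 = 12.6482

Compression ratio = 12.6482


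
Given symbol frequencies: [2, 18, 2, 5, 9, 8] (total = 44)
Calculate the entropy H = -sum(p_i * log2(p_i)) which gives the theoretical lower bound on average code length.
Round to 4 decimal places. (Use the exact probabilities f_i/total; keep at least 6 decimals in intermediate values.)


Per-symbol terms -p_i * log2(p_i) with p_i = f_i/44:
  p = 2/44 = 0.045455: log2(p) = -4.459432, -p*log2(p) = 0.202701
  p = 18/44 = 0.409091: log2(p) = -1.289507, -p*log2(p) = 0.527525
  p = 2/44 = 0.045455: log2(p) = -4.459432, -p*log2(p) = 0.202701
  p = 5/44 = 0.113636: log2(p) = -3.137504, -p*log2(p) = 0.356534
  p = 9/44 = 0.204545: log2(p) = -2.289507, -p*log2(p) = 0.468308
  p = 8/44 = 0.181818: log2(p) = -2.459432, -p*log2(p) = 0.447169
H = 0.202701 + 0.527525 + 0.202701 + 0.356534 + 0.468308 + 0.447169 = 2.204938

H = 2.2049 bits/symbol


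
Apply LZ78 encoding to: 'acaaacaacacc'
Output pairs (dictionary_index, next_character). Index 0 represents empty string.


LZ78 encoding steps:
Dictionary: {0: ''}
Step 1: w='' (idx 0), next='a' -> output (0, 'a'), add 'a' as idx 1
Step 2: w='' (idx 0), next='c' -> output (0, 'c'), add 'c' as idx 2
Step 3: w='a' (idx 1), next='a' -> output (1, 'a'), add 'aa' as idx 3
Step 4: w='a' (idx 1), next='c' -> output (1, 'c'), add 'ac' as idx 4
Step 5: w='aa' (idx 3), next='c' -> output (3, 'c'), add 'aac' as idx 5
Step 6: w='ac' (idx 4), next='c' -> output (4, 'c'), add 'acc' as idx 6


Encoded: [(0, 'a'), (0, 'c'), (1, 'a'), (1, 'c'), (3, 'c'), (4, 'c')]


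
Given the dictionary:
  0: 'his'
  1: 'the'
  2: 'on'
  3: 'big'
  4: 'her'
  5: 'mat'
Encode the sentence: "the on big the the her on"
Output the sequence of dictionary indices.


Look up each word in the dictionary:
  'the' -> 1
  'on' -> 2
  'big' -> 3
  'the' -> 1
  'the' -> 1
  'her' -> 4
  'on' -> 2

Encoded: [1, 2, 3, 1, 1, 4, 2]


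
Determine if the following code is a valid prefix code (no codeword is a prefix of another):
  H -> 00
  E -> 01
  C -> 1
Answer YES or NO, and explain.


Checking each pair (does one codeword prefix another?):
  H='00' vs E='01': no prefix
  H='00' vs C='1': no prefix
  E='01' vs H='00': no prefix
  E='01' vs C='1': no prefix
  C='1' vs H='00': no prefix
  C='1' vs E='01': no prefix
No violation found over all pairs.

YES -- this is a valid prefix code. No codeword is a prefix of any other codeword.


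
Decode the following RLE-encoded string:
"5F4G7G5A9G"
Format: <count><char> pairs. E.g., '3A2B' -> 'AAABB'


Expanding each <count><char> pair:
  5F -> 'FFFFF'
  4G -> 'GGGG'
  7G -> 'GGGGGGG'
  5A -> 'AAAAA'
  9G -> 'GGGGGGGGG'

Decoded = FFFFFGGGGGGGGGGGAAAAAGGGGGGGGG


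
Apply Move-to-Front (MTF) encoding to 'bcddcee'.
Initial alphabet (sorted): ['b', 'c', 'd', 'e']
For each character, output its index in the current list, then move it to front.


MTF encoding:
'b': index 0 in ['b', 'c', 'd', 'e'] -> ['b', 'c', 'd', 'e']
'c': index 1 in ['b', 'c', 'd', 'e'] -> ['c', 'b', 'd', 'e']
'd': index 2 in ['c', 'b', 'd', 'e'] -> ['d', 'c', 'b', 'e']
'd': index 0 in ['d', 'c', 'b', 'e'] -> ['d', 'c', 'b', 'e']
'c': index 1 in ['d', 'c', 'b', 'e'] -> ['c', 'd', 'b', 'e']
'e': index 3 in ['c', 'd', 'b', 'e'] -> ['e', 'c', 'd', 'b']
'e': index 0 in ['e', 'c', 'd', 'b'] -> ['e', 'c', 'd', 'b']


Output: [0, 1, 2, 0, 1, 3, 0]


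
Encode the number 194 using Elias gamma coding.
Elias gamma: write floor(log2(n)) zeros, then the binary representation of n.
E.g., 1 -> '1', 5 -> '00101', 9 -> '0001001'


num_bits = floor(log2(194)) + 1 = 8
leading_zeros = num_bits - 1 = 7
binary(194) = 11000010

Elias gamma(194) = '0000000' + '11000010' = 000000011000010 (15 bits)


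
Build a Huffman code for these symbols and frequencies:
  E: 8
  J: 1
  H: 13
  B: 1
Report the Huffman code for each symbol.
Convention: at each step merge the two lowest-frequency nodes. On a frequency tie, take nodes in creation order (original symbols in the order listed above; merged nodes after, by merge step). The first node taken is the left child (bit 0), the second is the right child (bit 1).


Huffman tree construction:
Step 1: Merge J(1) + B(1) = 2
Step 2: Merge (J+B)(2) + E(8) = 10
Step 3: Merge ((J+B)+E)(10) + H(13) = 23
Read each symbol's code off the tree from the root (left child = 0, right child = 1).

Codes:
  E: 01 (length 2)
  J: 000 (length 3)
  H: 1 (length 1)
  B: 001 (length 3)
Average code length: 35/23 = 1.5217 bits/symbol


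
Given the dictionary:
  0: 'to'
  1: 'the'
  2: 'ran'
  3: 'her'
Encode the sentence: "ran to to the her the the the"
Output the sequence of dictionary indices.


Look up each word in the dictionary:
  'ran' -> 2
  'to' -> 0
  'to' -> 0
  'the' -> 1
  'her' -> 3
  'the' -> 1
  'the' -> 1
  'the' -> 1

Encoded: [2, 0, 0, 1, 3, 1, 1, 1]


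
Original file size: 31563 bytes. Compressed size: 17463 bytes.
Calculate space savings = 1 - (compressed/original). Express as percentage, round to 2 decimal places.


ratio = compressed/original = 17463/31563 = 0.553274
savings = 1 - ratio = 1 - 0.553274 = 0.446726
as a percentage: 0.446726 * 100 = 44.67%

Space savings = 1 - 17463/31563 = 44.67%


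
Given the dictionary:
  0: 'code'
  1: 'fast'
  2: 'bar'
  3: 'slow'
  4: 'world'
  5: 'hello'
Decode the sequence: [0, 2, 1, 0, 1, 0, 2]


Look up each index in the dictionary:
  0 -> 'code'
  2 -> 'bar'
  1 -> 'fast'
  0 -> 'code'
  1 -> 'fast'
  0 -> 'code'
  2 -> 'bar'

Decoded: "code bar fast code fast code bar"


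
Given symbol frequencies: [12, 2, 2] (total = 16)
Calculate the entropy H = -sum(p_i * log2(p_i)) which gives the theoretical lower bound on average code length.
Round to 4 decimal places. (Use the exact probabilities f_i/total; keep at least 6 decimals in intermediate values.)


Per-symbol terms -p_i * log2(p_i) with p_i = f_i/16:
  p = 12/16 = 0.750000: log2(p) = -0.415037, -p*log2(p) = 0.311278
  p = 2/16 = 0.125000: log2(p) = -3.000000, -p*log2(p) = 0.375000
  p = 2/16 = 0.125000: log2(p) = -3.000000, -p*log2(p) = 0.375000
H = 0.311278 + 0.375000 + 0.375000 = 1.061278

H = 1.0613 bits/symbol


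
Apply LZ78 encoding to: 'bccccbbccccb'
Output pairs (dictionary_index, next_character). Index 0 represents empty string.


LZ78 encoding steps:
Dictionary: {0: ''}
Step 1: w='' (idx 0), next='b' -> output (0, 'b'), add 'b' as idx 1
Step 2: w='' (idx 0), next='c' -> output (0, 'c'), add 'c' as idx 2
Step 3: w='c' (idx 2), next='c' -> output (2, 'c'), add 'cc' as idx 3
Step 4: w='c' (idx 2), next='b' -> output (2, 'b'), add 'cb' as idx 4
Step 5: w='b' (idx 1), next='c' -> output (1, 'c'), add 'bc' as idx 5
Step 6: w='cc' (idx 3), next='c' -> output (3, 'c'), add 'ccc' as idx 6
Step 7: w='b' (idx 1), end of input -> output (1, '')


Encoded: [(0, 'b'), (0, 'c'), (2, 'c'), (2, 'b'), (1, 'c'), (3, 'c'), (1, '')]


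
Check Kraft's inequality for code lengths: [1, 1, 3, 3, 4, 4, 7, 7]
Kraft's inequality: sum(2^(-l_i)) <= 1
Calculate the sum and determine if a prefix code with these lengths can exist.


Sum = 2^(-1) + 2^(-1) + 2^(-3) + 2^(-3) + 2^(-4) + 2^(-4) + 2^(-7) + 2^(-7)
    = 0.5 + 0.5 + 0.125 + 0.125 + 0.0625 + 0.0625 + 0.0078125 + 0.0078125
    = 178/128 = 1.390625
Since 1.390625 > 1, Kraft's inequality is NOT satisfied.
A prefix code with these lengths CANNOT exist.

Kraft sum = 1.390625. Not satisfied.


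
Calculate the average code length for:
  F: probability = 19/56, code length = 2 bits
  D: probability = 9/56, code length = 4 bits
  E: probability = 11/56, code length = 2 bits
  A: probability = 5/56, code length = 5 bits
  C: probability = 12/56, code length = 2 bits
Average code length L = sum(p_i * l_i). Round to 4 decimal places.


Weighted contributions p_i * l_i:
  F: (19/56) * 2 = 38/56
  D: (9/56) * 4 = 36/56
  E: (11/56) * 2 = 22/56
  A: (5/56) * 5 = 25/56
  C: (12/56) * 2 = 24/56
Sum = (38 + 36 + 22 + 25 + 24)/56 = 145/56

L = 145/56 = 2.5893 bits/symbol


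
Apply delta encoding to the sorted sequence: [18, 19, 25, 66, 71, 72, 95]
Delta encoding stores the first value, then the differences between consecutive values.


First value: 18
Deltas:
  19 - 18 = 1
  25 - 19 = 6
  66 - 25 = 41
  71 - 66 = 5
  72 - 71 = 1
  95 - 72 = 23


Delta encoded: [18, 1, 6, 41, 5, 1, 23]


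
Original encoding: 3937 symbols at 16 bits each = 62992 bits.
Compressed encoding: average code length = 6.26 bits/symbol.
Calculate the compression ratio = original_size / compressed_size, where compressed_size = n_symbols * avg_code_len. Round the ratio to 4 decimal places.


original_size = n_symbols * orig_bits = 3937 * 16 = 62992 bits
compressed_size = n_symbols * avg_code_len = 3937 * 6.26 = 24645.62 bits
ratio = original_size / compressed_size = 62992 / 24645.62 = 2.5559

Compression ratio = 2.5559


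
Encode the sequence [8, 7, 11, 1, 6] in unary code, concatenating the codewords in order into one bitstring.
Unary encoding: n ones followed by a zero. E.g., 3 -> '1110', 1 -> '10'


Encode each number as n ones followed by a terminating 0:
  8 -> 111111110 (9 bits)
  7 -> 11111110 (8 bits)
  11 -> 111111111110 (12 bits)
  1 -> 10 (2 bits)
  6 -> 1111110 (7 bits)
Total length = 9 + 8 + 12 + 2 + 7 = 38 bits.

Unary([8, 7, 11, 1, 6]) = 11111111011111110111111111110101111110 (38 bits)


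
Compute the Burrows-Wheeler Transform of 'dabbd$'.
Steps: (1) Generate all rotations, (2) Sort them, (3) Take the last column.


Rotations (sorted):
  0: $dabbd -> last char: d
  1: abbd$d -> last char: d
  2: bbd$da -> last char: a
  3: bd$dab -> last char: b
  4: d$dabb -> last char: b
  5: dabbd$ -> last char: $


BWT = ddabb$


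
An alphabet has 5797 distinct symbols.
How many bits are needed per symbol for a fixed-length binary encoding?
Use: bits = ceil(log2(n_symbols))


log2(5797) = 12.5011
Bracket: 2^12 = 4096 < 5797 <= 2^13 = 8192
So ceil(log2(5797)) = 13

bits = ceil(log2(5797)) = ceil(12.5011) = 13 bits


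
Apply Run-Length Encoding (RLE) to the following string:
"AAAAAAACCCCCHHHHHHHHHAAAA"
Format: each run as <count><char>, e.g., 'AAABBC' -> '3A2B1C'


Scanning runs left to right:
  i=0: run of 'A' x 7 -> '7A'
  i=7: run of 'C' x 5 -> '5C'
  i=12: run of 'H' x 9 -> '9H'
  i=21: run of 'A' x 4 -> '4A'

RLE = 7A5C9H4A


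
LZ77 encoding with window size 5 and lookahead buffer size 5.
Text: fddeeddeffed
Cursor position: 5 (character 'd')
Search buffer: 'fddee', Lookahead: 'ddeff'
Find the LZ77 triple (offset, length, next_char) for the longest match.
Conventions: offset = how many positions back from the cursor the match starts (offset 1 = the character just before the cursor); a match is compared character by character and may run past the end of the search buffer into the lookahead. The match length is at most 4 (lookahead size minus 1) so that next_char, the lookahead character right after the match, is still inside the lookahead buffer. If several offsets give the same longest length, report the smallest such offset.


Try each offset into the search buffer:
  offset=1 (pos 4, char 'e'): match length 0
  offset=2 (pos 3, char 'e'): match length 0
  offset=3 (pos 2, char 'd'): match length 1
  offset=4 (pos 1, char 'd'): match length 3
  offset=5 (pos 0, char 'f'): match length 0
Longest match has length 3 at offset 4.
next_char = character at position 5 + 3 = 8 -> 'f'

Best match: offset=4, length=3 (matching 'dde' starting at position 1)
LZ77 triple: (4, 3, 'f')


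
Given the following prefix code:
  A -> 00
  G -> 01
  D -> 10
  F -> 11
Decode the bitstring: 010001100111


Decoding step by step:
Bits 01 -> G
Bits 00 -> A
Bits 01 -> G
Bits 10 -> D
Bits 01 -> G
Bits 11 -> F


Decoded message: GAGDGF


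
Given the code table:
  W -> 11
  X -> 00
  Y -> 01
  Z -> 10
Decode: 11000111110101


Decoding:
11 -> W
00 -> X
01 -> Y
11 -> W
11 -> W
01 -> Y
01 -> Y


Result: WXYWWYY


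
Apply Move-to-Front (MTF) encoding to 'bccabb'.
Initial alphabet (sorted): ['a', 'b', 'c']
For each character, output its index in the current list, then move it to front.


MTF encoding:
'b': index 1 in ['a', 'b', 'c'] -> ['b', 'a', 'c']
'c': index 2 in ['b', 'a', 'c'] -> ['c', 'b', 'a']
'c': index 0 in ['c', 'b', 'a'] -> ['c', 'b', 'a']
'a': index 2 in ['c', 'b', 'a'] -> ['a', 'c', 'b']
'b': index 2 in ['a', 'c', 'b'] -> ['b', 'a', 'c']
'b': index 0 in ['b', 'a', 'c'] -> ['b', 'a', 'c']


Output: [1, 2, 0, 2, 2, 0]


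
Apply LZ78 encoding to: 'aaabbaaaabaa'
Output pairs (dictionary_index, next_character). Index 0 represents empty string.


LZ78 encoding steps:
Dictionary: {0: ''}
Step 1: w='' (idx 0), next='a' -> output (0, 'a'), add 'a' as idx 1
Step 2: w='a' (idx 1), next='a' -> output (1, 'a'), add 'aa' as idx 2
Step 3: w='' (idx 0), next='b' -> output (0, 'b'), add 'b' as idx 3
Step 4: w='b' (idx 3), next='a' -> output (3, 'a'), add 'ba' as idx 4
Step 5: w='aa' (idx 2), next='a' -> output (2, 'a'), add 'aaa' as idx 5
Step 6: w='ba' (idx 4), next='a' -> output (4, 'a'), add 'baa' as idx 6


Encoded: [(0, 'a'), (1, 'a'), (0, 'b'), (3, 'a'), (2, 'a'), (4, 'a')]


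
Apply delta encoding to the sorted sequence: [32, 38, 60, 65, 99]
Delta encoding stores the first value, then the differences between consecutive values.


First value: 32
Deltas:
  38 - 32 = 6
  60 - 38 = 22
  65 - 60 = 5
  99 - 65 = 34


Delta encoded: [32, 6, 22, 5, 34]


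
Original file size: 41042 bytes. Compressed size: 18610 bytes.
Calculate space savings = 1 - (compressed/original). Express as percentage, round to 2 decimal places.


ratio = compressed/original = 18610/41042 = 0.453438
savings = 1 - ratio = 1 - 0.453438 = 0.546562
as a percentage: 0.546562 * 100 = 54.66%

Space savings = 1 - 18610/41042 = 54.66%


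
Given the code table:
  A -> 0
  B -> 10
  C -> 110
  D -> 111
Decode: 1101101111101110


Decoding:
110 -> C
110 -> C
111 -> D
110 -> C
111 -> D
0 -> A


Result: CCDCDA


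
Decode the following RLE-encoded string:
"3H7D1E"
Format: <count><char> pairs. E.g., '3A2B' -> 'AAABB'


Expanding each <count><char> pair:
  3H -> 'HHH'
  7D -> 'DDDDDDD'
  1E -> 'E'

Decoded = HHHDDDDDDDE


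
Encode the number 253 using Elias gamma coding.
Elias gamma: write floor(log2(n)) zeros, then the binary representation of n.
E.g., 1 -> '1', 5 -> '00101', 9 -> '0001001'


num_bits = floor(log2(253)) + 1 = 8
leading_zeros = num_bits - 1 = 7
binary(253) = 11111101

Elias gamma(253) = '0000000' + '11111101' = 000000011111101 (15 bits)


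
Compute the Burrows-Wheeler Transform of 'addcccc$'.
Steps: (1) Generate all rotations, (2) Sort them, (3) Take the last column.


Rotations (sorted):
  0: $addcccc -> last char: c
  1: addcccc$ -> last char: $
  2: c$addccc -> last char: c
  3: cc$addcc -> last char: c
  4: ccc$addc -> last char: c
  5: cccc$add -> last char: d
  6: dcccc$ad -> last char: d
  7: ddcccc$a -> last char: a


BWT = c$cccdda


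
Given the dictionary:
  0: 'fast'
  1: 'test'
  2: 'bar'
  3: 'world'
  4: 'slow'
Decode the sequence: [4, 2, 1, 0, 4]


Look up each index in the dictionary:
  4 -> 'slow'
  2 -> 'bar'
  1 -> 'test'
  0 -> 'fast'
  4 -> 'slow'

Decoded: "slow bar test fast slow"


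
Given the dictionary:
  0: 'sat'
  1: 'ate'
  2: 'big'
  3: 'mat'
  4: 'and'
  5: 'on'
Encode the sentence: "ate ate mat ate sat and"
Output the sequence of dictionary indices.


Look up each word in the dictionary:
  'ate' -> 1
  'ate' -> 1
  'mat' -> 3
  'ate' -> 1
  'sat' -> 0
  'and' -> 4

Encoded: [1, 1, 3, 1, 0, 4]


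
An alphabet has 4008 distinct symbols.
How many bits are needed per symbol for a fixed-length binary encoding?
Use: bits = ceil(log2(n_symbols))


log2(4008) = 11.9687
Bracket: 2^11 = 2048 < 4008 <= 2^12 = 4096
So ceil(log2(4008)) = 12

bits = ceil(log2(4008)) = ceil(11.9687) = 12 bits


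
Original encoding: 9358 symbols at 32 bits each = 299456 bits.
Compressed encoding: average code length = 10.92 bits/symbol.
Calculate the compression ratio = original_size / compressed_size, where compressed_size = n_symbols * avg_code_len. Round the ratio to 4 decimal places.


original_size = n_symbols * orig_bits = 9358 * 32 = 299456 bits
compressed_size = n_symbols * avg_code_len = 9358 * 10.92 = 102189.36 bits
ratio = original_size / compressed_size = 299456 / 102189.36 = 2.9304

Compression ratio = 2.9304


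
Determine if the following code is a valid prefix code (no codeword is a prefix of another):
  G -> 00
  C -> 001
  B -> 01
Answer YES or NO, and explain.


Checking each pair (does one codeword prefix another?):
  G='00' vs C='001': prefix -- VIOLATION

NO -- this is NOT a valid prefix code. G (00) is a prefix of C (001).


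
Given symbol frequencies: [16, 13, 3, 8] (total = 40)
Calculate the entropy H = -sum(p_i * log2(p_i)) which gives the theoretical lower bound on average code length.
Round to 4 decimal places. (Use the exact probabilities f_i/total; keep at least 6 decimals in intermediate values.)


Per-symbol terms -p_i * log2(p_i) with p_i = f_i/40:
  p = 16/40 = 0.400000: log2(p) = -1.321928, -p*log2(p) = 0.528771
  p = 13/40 = 0.325000: log2(p) = -1.621488, -p*log2(p) = 0.526984
  p = 3/40 = 0.075000: log2(p) = -3.736966, -p*log2(p) = 0.280272
  p = 8/40 = 0.200000: log2(p) = -2.321928, -p*log2(p) = 0.464386
H = 0.528771 + 0.526984 + 0.280272 + 0.464386 = 1.800413

H = 1.8004 bits/symbol


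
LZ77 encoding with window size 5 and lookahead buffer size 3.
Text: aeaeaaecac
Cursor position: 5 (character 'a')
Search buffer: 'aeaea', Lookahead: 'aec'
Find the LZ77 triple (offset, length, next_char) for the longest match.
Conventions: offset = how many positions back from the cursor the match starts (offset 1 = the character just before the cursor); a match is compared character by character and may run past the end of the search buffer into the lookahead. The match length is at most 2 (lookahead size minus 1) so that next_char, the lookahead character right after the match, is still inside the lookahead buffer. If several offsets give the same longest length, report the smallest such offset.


Try each offset into the search buffer:
  offset=1 (pos 4, char 'a'): match length 1
  offset=2 (pos 3, char 'e'): match length 0
  offset=3 (pos 2, char 'a'): match length 2
  offset=4 (pos 1, char 'e'): match length 0
  offset=5 (pos 0, char 'a'): match length 2
Longest match has length 2, found at offsets 3, 5; take the smallest, offset 3.
next_char = character at position 5 + 2 = 7 -> 'c'

Best match: offset=3, length=2 (matching 'ae' starting at position 2)
LZ77 triple: (3, 2, 'c')


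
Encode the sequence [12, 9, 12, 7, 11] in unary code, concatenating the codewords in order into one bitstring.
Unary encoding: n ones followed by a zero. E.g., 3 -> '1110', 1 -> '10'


Encode each number as n ones followed by a terminating 0:
  12 -> 1111111111110 (13 bits)
  9 -> 1111111110 (10 bits)
  12 -> 1111111111110 (13 bits)
  7 -> 11111110 (8 bits)
  11 -> 111111111110 (12 bits)
Total length = 13 + 10 + 13 + 8 + 12 = 56 bits.

Unary([12, 9, 12, 7, 11]) = 11111111111101111111110111111111111011111110111111111110 (56 bits)


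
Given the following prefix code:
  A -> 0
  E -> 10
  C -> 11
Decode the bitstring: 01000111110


Decoding step by step:
Bits 0 -> A
Bits 10 -> E
Bits 0 -> A
Bits 0 -> A
Bits 11 -> C
Bits 11 -> C
Bits 10 -> E


Decoded message: AEAACCE


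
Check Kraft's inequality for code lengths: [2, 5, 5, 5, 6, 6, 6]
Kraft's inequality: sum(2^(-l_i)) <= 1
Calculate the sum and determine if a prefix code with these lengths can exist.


Sum = 2^(-2) + 2^(-5) + 2^(-5) + 2^(-5) + 2^(-6) + 2^(-6) + 2^(-6)
    = 0.25 + 0.03125 + 0.03125 + 0.03125 + 0.015625 + 0.015625 + 0.015625
    = 25/64 = 0.390625
Since 0.390625 <= 1, Kraft's inequality IS satisfied.
A prefix code with these lengths CAN exist.

Kraft sum = 0.390625. Satisfied.


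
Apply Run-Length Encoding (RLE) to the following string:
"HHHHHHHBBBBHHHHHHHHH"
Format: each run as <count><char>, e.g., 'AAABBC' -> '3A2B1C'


Scanning runs left to right:
  i=0: run of 'H' x 7 -> '7H'
  i=7: run of 'B' x 4 -> '4B'
  i=11: run of 'H' x 9 -> '9H'

RLE = 7H4B9H


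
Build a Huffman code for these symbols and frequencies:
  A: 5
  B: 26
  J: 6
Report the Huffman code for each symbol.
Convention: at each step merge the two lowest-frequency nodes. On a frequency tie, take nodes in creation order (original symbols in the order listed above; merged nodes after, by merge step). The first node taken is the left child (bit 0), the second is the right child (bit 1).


Huffman tree construction:
Step 1: Merge A(5) + J(6) = 11
Step 2: Merge (A+J)(11) + B(26) = 37
Read each symbol's code off the tree from the root (left child = 0, right child = 1).

Codes:
  A: 00 (length 2)
  B: 1 (length 1)
  J: 01 (length 2)
Average code length: 48/37 = 1.2973 bits/symbol


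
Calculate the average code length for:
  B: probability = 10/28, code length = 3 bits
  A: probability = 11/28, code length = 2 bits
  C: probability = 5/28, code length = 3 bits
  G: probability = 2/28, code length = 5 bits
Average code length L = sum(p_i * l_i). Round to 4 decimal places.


Weighted contributions p_i * l_i:
  B: (10/28) * 3 = 30/28
  A: (11/28) * 2 = 22/28
  C: (5/28) * 3 = 15/28
  G: (2/28) * 5 = 10/28
Sum = (30 + 22 + 15 + 10)/28 = 77/28

L = 77/28 = 2.7500 bits/symbol


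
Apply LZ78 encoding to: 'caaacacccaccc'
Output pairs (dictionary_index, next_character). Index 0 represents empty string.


LZ78 encoding steps:
Dictionary: {0: ''}
Step 1: w='' (idx 0), next='c' -> output (0, 'c'), add 'c' as idx 1
Step 2: w='' (idx 0), next='a' -> output (0, 'a'), add 'a' as idx 2
Step 3: w='a' (idx 2), next='a' -> output (2, 'a'), add 'aa' as idx 3
Step 4: w='c' (idx 1), next='a' -> output (1, 'a'), add 'ca' as idx 4
Step 5: w='c' (idx 1), next='c' -> output (1, 'c'), add 'cc' as idx 5
Step 6: w='ca' (idx 4), next='c' -> output (4, 'c'), add 'cac' as idx 6
Step 7: w='cc' (idx 5), end of input -> output (5, '')


Encoded: [(0, 'c'), (0, 'a'), (2, 'a'), (1, 'a'), (1, 'c'), (4, 'c'), (5, '')]
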